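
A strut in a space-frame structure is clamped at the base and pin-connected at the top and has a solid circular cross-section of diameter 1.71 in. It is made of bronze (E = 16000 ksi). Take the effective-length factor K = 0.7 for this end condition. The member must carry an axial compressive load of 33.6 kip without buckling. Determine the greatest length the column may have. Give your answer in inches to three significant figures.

I = πd⁴/64 = π×1.71⁴/64 = 0.4197 in⁴
At the buckling limit P_cr = P = 3.360×10^4 lb
From P_cr = π²EI/(K·L)²:  L = (1/K)·√(π²EI/P_cr) = (1/0.7)·√(π²×1.60×10^7×0.4197/3.360×10^4)
L = 63.4 in

L_max ≈ 63.4 in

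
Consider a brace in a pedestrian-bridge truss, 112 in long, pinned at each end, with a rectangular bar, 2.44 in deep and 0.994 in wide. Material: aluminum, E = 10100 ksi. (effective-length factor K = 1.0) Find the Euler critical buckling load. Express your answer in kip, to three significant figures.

P_cr ≈ 1.59 kip

Buckling occurs about the weak axis: I_min = h·b³/12 with b = 0.994 in (the shorter side).
I_min = 2.44×0.994³/12 = 0.1997 in⁴
Effective length L_e = K·L = 1 × 112 = 112.0 in
P_cr = π²EI / L_e² = π² × 10100×10³ × 0.1997 / 112.0² = 1.587×10^3 lb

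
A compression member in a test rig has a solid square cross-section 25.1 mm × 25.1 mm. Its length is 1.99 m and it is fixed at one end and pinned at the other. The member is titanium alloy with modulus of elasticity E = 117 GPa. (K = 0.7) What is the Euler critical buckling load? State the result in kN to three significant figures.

I = a⁴/12 = 25.1⁴/12 = 3.308×10^4 mm⁴
I = 3.308×10^4 mm⁴ = 3.308×10^-8 m⁴
Effective length L_e = K·L = 0.7 × 1.99 = 1.393 m
P_cr = π²EI / L_e² = π² × 117×10⁹ × 3.308×10^-8 / 1.393² = 1.968×10^4 N

P_cr ≈ 19.7 kN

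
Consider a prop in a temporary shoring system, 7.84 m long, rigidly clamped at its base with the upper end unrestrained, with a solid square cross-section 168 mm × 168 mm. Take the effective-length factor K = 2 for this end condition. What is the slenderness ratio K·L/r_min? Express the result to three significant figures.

I = a⁴/12 = 168⁴/12 = 6.638×10^7 mm⁴
A = 2.822×10^4 mm²;  r_min = √(I/A) = √(6.638×10^7/2.822×10^4) = 48.50 mm
L_e = K·L = 2 × 7.84 m = 15.68 m = 15680 mm
λ = L_e / r_min = 15680 / 48.50 = 323

λ ≈ 323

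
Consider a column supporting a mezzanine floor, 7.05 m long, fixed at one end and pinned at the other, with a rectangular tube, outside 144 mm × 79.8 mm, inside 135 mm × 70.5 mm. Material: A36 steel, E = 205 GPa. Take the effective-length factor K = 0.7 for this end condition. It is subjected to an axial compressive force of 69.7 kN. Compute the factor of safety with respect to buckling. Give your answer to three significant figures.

Weak-axis I_min = (h_o·b_o³ − h_i·b_i³)/12 with b_o = 79.8, b_i = 70.50 mm (shorter outer/inner sides).
I_min = (144×79.8³ − 135.0×70.50³)/12 = 2.156×10^6 mm⁴
I = 2.156×10^6 mm⁴ = 2.156×10^-6 m⁴
Effective length L_e = K·L = 0.7 × 7.05 = 4.935 m
P_cr = π²EI / L_e² = π² × 205×10⁹ × 2.156×10^-6 / 4.935² = 1.791×10^5 N
Factor of safety n = P_cr / P = 179.11 / 69.7 = 2.57

n ≈ 2.57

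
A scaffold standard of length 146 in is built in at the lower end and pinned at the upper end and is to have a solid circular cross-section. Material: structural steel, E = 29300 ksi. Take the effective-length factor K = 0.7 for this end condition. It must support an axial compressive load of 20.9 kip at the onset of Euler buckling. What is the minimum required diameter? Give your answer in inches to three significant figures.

d ≈ 1.98 in

L_e = K·L = 0.7 × 146 = 102.2 in
Required I = P_cr·L_e²/(π²E) = 2.090×10^4 × 102.2² / (π² × 2.93×10^7) = 0.7549 in⁴
Solid circle: I = πd⁴/64  ⇒  d = (64I/π)^(1/4) = (64×0.7549/π)^(1/4) = 1.98 in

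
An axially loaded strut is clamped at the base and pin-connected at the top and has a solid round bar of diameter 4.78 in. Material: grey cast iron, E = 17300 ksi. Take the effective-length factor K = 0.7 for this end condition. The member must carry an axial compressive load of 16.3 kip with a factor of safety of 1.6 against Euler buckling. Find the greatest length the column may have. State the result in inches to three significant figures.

I = πd⁴/64 = π×4.78⁴/64 = 25.63 in⁴
Required critical load P_cr = n·P = 1.6 × 16.3 = 26.08 kip = 2.608×10^4 lb
From P_cr = π²EI/(K·L)²:  L = (1/K)·√(π²EI/P_cr) = (1/0.7)·√(π²×1.73×10^7×25.63/2.608×10^4)
L = 585 in

L_max ≈ 585 in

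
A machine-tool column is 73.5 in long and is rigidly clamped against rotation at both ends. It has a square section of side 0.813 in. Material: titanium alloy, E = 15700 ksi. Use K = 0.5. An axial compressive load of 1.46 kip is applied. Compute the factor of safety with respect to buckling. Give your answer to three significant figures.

n ≈ 2.86

I = a⁴/12 = 0.813⁴/12 = 3.641×10^-2 in⁴
Effective length L_e = K·L = 0.5 × 73.5 = 36.75 in
P_cr = π²EI / L_e² = π² × 15700×10³ × 3.641×10^-2 / 36.75² = 4.177×10^3 lb
Factor of safety n = P_cr / P = 4.1770 / 1.46 = 2.86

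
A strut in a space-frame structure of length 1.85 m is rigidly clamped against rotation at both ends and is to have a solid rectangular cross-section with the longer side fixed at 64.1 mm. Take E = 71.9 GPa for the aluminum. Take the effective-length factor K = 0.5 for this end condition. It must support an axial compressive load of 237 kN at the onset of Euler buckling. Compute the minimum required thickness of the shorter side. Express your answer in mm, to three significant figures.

L_e = K·L = 0.5 × 1.85 = 0.9250 m
Required I = P_cr·L_e²/(π²E) = 2.370×10^5 × 0.9250² / (π² × 7.19×10^10) = 2.858×10^-7 m⁴
I_req = 2.858×10^5 mm⁴
Rectangle, weak axis: I_min = h·b³/12 with h = 64.1 mm fixed  ⇒  b = (12I/h)^(1/3) = 37.7 mm

b ≈ 37.7 mm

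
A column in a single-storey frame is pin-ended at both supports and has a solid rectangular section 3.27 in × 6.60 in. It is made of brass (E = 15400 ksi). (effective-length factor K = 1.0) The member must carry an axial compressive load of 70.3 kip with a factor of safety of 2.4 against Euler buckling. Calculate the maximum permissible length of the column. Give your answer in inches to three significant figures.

Buckling occurs about the weak axis: I_min = h·b³/12 with b = 3.27 in (the shorter side).
I_min = 6.60×3.27³/12 = 19.23 in⁴
Required critical load P_cr = n·P = 2.4 × 70.3 = 168.7 kip = 1.687×10^5 lb
From P_cr = π²EI/(K·L)²:  L = (1/K)·√(π²EI/P_cr) = (1/1)·√(π²×1.54×10^7×19.23/1.687×10^5)
L = 132 in

L_max ≈ 132 in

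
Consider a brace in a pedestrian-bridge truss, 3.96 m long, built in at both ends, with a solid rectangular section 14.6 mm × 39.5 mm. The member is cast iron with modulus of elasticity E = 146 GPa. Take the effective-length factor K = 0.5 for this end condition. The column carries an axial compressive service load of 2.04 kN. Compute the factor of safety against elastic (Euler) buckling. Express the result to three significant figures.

n ≈ 1.85

Buckling occurs about the weak axis: I_min = h·b³/12 with b = 14.6 mm (the shorter side).
I_min = 39.5×14.6³/12 = 1.024×10^4 mm⁴
I = 1.024×10^4 mm⁴ = 1.024×10^-8 m⁴
Effective length L_e = K·L = 0.5 × 3.96 = 1.980 m
P_cr = π²EI / L_e² = π² × 146×10⁹ × 1.024×10^-8 / 1.980² = 3.765×10^3 N
Factor of safety n = P_cr / P = 3.7653 / 2.04 = 1.85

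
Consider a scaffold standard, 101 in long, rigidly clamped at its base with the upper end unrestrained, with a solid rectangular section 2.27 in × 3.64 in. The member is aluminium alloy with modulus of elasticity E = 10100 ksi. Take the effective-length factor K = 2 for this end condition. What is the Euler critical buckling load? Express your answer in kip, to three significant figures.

P_cr ≈ 8.67 kip

Buckling occurs about the weak axis: I_min = h·b³/12 with b = 2.27 in (the shorter side).
I_min = 3.64×2.27³/12 = 3.548 in⁴
Effective length L_e = K·L = 2 × 101 = 202.0 in
P_cr = π²EI / L_e² = π² × 10100×10³ × 3.548 / 202.0² = 8.668×10^3 lb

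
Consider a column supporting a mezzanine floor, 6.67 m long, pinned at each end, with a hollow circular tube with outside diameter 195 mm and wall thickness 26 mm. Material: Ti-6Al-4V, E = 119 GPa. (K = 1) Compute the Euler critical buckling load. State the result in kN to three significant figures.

P_cr ≈ 1330 kN

Inner diameter d_i = 195 − 2×26 = 143.0 mm
I = π(d_o⁴ − d_i⁴)/64 = π(195⁴ − 143.0⁴)/64 = 5.045×10^7 mm⁴
I = 5.045×10^7 mm⁴ = 5.045×10^-5 m⁴
Effective length L_e = K·L = 1 × 6.67 = 6.670 m
P_cr = π²EI / L_e² = π² × 119×10⁹ × 5.045×10^-5 / 6.670² = 1.332×10^6 N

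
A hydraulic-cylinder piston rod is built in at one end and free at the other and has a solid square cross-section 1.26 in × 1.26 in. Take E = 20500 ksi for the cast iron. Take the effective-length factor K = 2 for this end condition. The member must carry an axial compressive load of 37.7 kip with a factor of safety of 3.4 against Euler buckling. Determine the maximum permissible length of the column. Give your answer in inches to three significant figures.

L_max ≈ 9.10 in

I = a⁴/12 = 1.26⁴/12 = 0.2100 in⁴
Required critical load P_cr = n·P = 3.4 × 37.7 = 128.2 kip = 1.282×10^5 lb
From P_cr = π²EI/(K·L)²:  L = (1/K)·√(π²EI/P_cr) = (1/2)·√(π²×2.05×10^7×0.2100/1.282×10^5)
L = 9.10 in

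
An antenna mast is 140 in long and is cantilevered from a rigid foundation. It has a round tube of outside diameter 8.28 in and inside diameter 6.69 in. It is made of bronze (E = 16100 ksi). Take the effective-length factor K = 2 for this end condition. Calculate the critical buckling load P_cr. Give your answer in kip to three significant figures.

d_o = 8.28 in, d_i = 6.69 in
I = π(d_o⁴ − d_i⁴)/64 = π(8.28⁴ − 6.690⁴)/64 = 132.4 in⁴
Effective length L_e = K·L = 2 × 140 = 280.0 in
P_cr = π²EI / L_e² = π² × 16100×10³ × 132.4 / 280.0² = 2.683×10^5 lb

P_cr ≈ 268 kip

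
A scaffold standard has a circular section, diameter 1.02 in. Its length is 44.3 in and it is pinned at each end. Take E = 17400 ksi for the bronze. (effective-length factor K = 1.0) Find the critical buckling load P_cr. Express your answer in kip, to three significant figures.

I = πd⁴/64 = π×1.02⁴/64 = 5.313×10^-2 in⁴
Effective length L_e = K·L = 1 × 44.3 = 44.30 in
P_cr = π²EI / L_e² = π² × 17400×10³ × 5.313×10^-2 / 44.30² = 4.650×10^3 lb

P_cr ≈ 4.65 kip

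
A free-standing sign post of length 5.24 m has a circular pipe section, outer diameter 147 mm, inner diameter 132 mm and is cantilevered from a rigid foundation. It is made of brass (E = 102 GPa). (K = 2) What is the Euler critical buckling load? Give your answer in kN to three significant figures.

d_o = 147 mm, d_i = 132 mm
I = π(d_o⁴ − d_i⁴)/64 = π(147⁴ − 132.0⁴)/64 = 8.019×10^6 mm⁴
I = 8.019×10^6 mm⁴ = 8.019×10^-6 m⁴
Effective length L_e = K·L = 2 × 5.24 = 10.48 m
P_cr = π²EI / L_e² = π² × 102×10⁹ × 8.019×10^-6 / 10.48² = 7.350×10^4 N

P_cr ≈ 73.5 kN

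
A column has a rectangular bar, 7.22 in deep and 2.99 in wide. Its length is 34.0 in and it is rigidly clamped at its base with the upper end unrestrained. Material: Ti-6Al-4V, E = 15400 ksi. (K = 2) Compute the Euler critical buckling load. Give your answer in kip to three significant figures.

P_cr ≈ 529 kip

Buckling occurs about the weak axis: I_min = h·b³/12 with b = 2.99 in (the shorter side).
I_min = 7.22×2.99³/12 = 16.08 in⁴
Effective length L_e = K·L = 2 × 34.0 = 68.00 in
P_cr = π²EI / L_e² = π² × 15400×10³ × 16.08 / 68.00² = 5.287×10^5 lb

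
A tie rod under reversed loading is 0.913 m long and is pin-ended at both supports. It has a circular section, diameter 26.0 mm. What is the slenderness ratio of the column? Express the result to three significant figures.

λ ≈ 140

I = πd⁴/64 = π×26.0⁴/64 = 2.243×10^4 mm⁴
A = 530.9 mm²;  r_min = √(I/A) = √(2.243×10^4/530.9) = 6.500 mm
L_e = K·L = 1 × 0.913 m = 0.9130 m = 913.00 mm
λ = L_e / r_min = 913.00 / 6.500 = 140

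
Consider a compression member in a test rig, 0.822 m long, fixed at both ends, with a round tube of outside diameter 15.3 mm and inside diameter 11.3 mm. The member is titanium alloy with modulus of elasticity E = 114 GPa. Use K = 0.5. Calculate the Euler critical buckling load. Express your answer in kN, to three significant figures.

P_cr ≈ 12.6 kN

d_o = 15.3 mm, d_i = 11.3 mm
I = π(d_o⁴ − d_i⁴)/64 = π(15.3⁴ − 11.30⁴)/64 = 1.890×10^3 mm⁴
I = 1.890×10^3 mm⁴ = 1.890×10^-9 m⁴
Effective length L_e = K·L = 0.5 × 0.822 = 0.4110 m
P_cr = π²EI / L_e² = π² × 114×10⁹ × 1.890×10^-9 / 0.4110² = 1.259×10^4 N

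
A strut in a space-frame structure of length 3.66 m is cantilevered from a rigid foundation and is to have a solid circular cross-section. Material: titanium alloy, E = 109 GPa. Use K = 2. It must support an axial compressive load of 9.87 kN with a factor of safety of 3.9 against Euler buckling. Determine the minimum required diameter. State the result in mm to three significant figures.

d ≈ 79.1 mm

Required P_cr = n·P = 3.9 × 9.87 = 38.49 kN
L_e = K·L = 2 × 3.66 = 7.320 m
Required I = P_cr·L_e²/(π²E) = 3.849×10^4 × 7.320² / (π² × 1.09×10^11) = 1.917×10^-6 m⁴
I_req = 1.917×10^6 mm⁴
Solid circle: I = πd⁴/64  ⇒  d = (64I/π)^(1/4) = (64×1.917×10^6/π)^(1/4) = 79.1 mm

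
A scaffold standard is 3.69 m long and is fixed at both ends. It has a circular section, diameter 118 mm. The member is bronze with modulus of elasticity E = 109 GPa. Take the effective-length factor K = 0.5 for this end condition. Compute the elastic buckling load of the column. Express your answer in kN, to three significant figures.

I = πd⁴/64 = π×118⁴/64 = 9.517×10^6 mm⁴
I = 9.517×10^6 mm⁴ = 9.517×10^-6 m⁴
Effective length L_e = K·L = 0.5 × 3.69 = 1.845 m
P_cr = π²EI / L_e² = π² × 109×10⁹ × 9.517×10^-6 / 1.845² = 3.008×10^6 N

P_cr ≈ 3010 kN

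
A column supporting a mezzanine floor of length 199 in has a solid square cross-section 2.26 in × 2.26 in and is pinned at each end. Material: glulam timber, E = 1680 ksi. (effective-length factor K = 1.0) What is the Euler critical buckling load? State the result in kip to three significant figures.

I = a⁴/12 = 2.26⁴/12 = 2.174 in⁴
Effective length L_e = K·L = 1 × 199 = 199.0 in
P_cr = π²EI / L_e² = π² × 1680×10³ × 2.174 / 199.0² = 910.2 lb

P_cr ≈ 0.910 kip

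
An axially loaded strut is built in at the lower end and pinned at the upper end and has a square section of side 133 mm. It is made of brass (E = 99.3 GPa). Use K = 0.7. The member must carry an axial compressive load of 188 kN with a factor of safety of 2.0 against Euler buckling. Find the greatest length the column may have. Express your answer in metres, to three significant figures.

L_max ≈ 11.8 m

I = a⁴/12 = 133⁴/12 = 2.608×10^7 mm⁴
I = 2.608×10^-5 m⁴
Required critical load P_cr = n·P = 2.0 × 188 = 376.0 kN = 3.760×10^5 N
From P_cr = π²EI/(K·L)²:  L = (1/K)·√(π²EI/P_cr) = (1/0.7)·√(π²×9.93×10^10×2.608×10^-5/3.760×10^5)
L = 11.8 m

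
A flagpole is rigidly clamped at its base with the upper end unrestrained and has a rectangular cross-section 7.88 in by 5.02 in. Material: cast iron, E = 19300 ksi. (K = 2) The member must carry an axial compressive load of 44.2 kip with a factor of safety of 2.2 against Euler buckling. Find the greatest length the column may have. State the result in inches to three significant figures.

Buckling occurs about the weak axis: I_min = h·b³/12 with b = 5.02 in (the shorter side).
I_min = 7.88×5.02³/12 = 83.07 in⁴
Required critical load P_cr = n·P = 2.2 × 44.2 = 97.24 kip = 9.724×10^4 lb
From P_cr = π²EI/(K·L)²:  L = (1/K)·√(π²EI/P_cr) = (1/2)·√(π²×1.93×10^7×83.07/9.724×10^4)
L = 202 in

L_max ≈ 202 in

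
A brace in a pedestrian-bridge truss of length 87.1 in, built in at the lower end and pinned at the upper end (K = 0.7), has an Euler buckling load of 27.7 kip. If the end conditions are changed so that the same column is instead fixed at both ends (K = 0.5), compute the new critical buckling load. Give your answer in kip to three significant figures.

P_cr ∝ 1/K², so P_cr,new = P_cr,old × (K_old/K_new)² = 27.7 × (0.7/0.5)²
= 27.7 × 1.960 = 54.3 kip

P_cr ≈ 54.3 kip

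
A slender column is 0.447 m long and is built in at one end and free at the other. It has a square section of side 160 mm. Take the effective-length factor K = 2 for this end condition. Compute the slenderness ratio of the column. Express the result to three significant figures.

λ ≈ 19.4

For a square r = a/√12 = 160/√12 = 46.19 mm
L_e = K·L = 2 × 0.447 m = 0.8940 m = 894.00 mm
λ = L_e / r_min = 894.00 / 46.19 = 19.4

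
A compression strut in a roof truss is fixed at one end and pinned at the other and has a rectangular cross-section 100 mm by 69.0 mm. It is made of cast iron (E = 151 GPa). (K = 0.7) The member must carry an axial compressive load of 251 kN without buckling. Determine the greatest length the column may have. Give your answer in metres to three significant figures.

Buckling occurs about the weak axis: I_min = h·b³/12 with b = 69.0 mm (the shorter side).
I_min = 100×69.0³/12 = 2.738×10^6 mm⁴
I = 2.738×10^-6 m⁴
At the buckling limit P_cr = P = 2.510×10^5 N
From P_cr = π²EI/(K·L)²:  L = (1/K)·√(π²EI/P_cr) = (1/0.7)·√(π²×1.51×10^11×2.738×10^-6/2.510×10^5)
L = 5.76 m

L_max ≈ 5.76 m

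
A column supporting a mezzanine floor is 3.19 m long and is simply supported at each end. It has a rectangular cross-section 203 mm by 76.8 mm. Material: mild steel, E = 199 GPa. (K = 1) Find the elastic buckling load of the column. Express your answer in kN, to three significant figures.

Buckling occurs about the weak axis: I_min = h·b³/12 with b = 76.8 mm (the shorter side).
I_min = 203×76.8³/12 = 7.663×10^6 mm⁴
I = 7.663×10^6 mm⁴ = 7.663×10^-6 m⁴
Effective length L_e = K·L = 1 × 3.19 = 3.190 m
P_cr = π²EI / L_e² = π² × 199×10⁹ × 7.663×10^-6 / 3.190² = 1.479×10^6 N

P_cr ≈ 1480 kN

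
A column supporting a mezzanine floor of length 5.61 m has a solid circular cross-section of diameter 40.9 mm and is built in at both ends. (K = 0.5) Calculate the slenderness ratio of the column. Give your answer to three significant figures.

For a solid circle r = d/4 = 40.9/4 = 10.22 mm
L_e = K·L = 0.5 × 5.61 m = 2.805 m = 2805.0 mm
λ = L_e / r_min = 2805.0 / 10.22 = 274

λ ≈ 274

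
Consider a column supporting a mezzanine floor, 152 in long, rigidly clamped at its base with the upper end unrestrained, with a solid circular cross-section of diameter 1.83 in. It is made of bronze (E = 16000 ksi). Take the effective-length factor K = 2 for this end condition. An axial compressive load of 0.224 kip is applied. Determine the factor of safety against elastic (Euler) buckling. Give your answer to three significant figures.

n ≈ 4.20

I = πd⁴/64 = π×1.83⁴/64 = 0.5505 in⁴
Effective length L_e = K·L = 2 × 152 = 304.0 in
P_cr = π²EI / L_e² = π² × 16000×10³ × 0.5505 / 304.0² = 940.7 lb
Factor of safety n = P_cr / P = 0.94069 / 0.224 = 4.20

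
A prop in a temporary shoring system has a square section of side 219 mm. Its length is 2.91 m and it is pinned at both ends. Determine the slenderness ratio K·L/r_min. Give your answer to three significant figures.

For a square r = a/√12 = 219/√12 = 63.22 mm
L_e = K·L = 1 × 2.91 m = 2.910 m = 2910.0 mm
λ = L_e / r_min = 2910.0 / 63.22 = 46.0

λ ≈ 46.0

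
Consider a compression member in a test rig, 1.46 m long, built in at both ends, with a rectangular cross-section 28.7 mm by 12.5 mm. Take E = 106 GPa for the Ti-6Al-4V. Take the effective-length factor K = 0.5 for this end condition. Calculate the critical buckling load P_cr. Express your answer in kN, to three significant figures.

Buckling occurs about the weak axis: I_min = h·b³/12 with b = 12.5 mm (the shorter side).
I_min = 28.7×12.5³/12 = 4.671×10^3 mm⁴
I = 4.671×10^3 mm⁴ = 4.671×10^-9 m⁴
Effective length L_e = K·L = 0.5 × 1.46 = 0.7300 m
P_cr = π²EI / L_e² = π² × 106×10⁹ × 4.671×10^-9 / 0.7300² = 9.170×10^3 N

P_cr ≈ 9.17 kN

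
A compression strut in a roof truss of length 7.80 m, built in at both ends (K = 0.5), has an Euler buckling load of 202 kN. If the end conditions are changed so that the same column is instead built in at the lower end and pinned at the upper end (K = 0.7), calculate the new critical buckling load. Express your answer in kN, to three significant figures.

P_cr ∝ 1/K², so P_cr,new = P_cr,old × (K_old/K_new)² = 202 × (0.5/0.7)²
= 202 × 0.5102 = 103 kN

P_cr ≈ 103 kN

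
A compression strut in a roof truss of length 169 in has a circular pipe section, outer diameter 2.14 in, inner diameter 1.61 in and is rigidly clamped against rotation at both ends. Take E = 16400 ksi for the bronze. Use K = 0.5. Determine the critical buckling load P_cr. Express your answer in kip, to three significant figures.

d_o = 2.14 in, d_i = 1.61 in
I = π(d_o⁴ − d_i⁴)/64 = π(2.14⁴ − 1.610⁴)/64 = 0.6997 in⁴
Effective length L_e = K·L = 0.5 × 169 = 84.50 in
P_cr = π²EI / L_e² = π² × 16400×10³ × 0.6997 / 84.50² = 1.586×10^4 lb

P_cr ≈ 15.9 kip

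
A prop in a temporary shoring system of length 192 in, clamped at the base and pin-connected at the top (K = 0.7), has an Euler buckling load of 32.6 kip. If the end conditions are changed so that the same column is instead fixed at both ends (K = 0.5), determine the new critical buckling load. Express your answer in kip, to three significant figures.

P_cr ≈ 63.9 kip

P_cr ∝ 1/K², so P_cr,new = P_cr,old × (K_old/K_new)² = 32.6 × (0.7/0.5)²
= 32.6 × 1.960 = 63.9 kip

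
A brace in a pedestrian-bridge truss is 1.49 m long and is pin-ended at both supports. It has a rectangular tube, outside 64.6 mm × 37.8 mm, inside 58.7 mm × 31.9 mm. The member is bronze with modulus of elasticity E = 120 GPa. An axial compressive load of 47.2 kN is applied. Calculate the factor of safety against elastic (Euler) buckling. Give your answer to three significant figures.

n ≈ 1.49

Weak-axis I_min = (h_o·b_o³ − h_i·b_i³)/12 with b_o = 37.8, b_i = 31.90 mm (shorter outer/inner sides).
I_min = (64.6×37.8³ − 58.70×31.90³)/12 = 1.320×10^5 mm⁴
I = 1.320×10^5 mm⁴ = 1.320×10^-7 m⁴
Effective length L_e = K·L = 1 × 1.49 = 1.490 m
P_cr = π²EI / L_e² = π² × 120×10⁹ × 1.320×10^-7 / 1.490² = 7.040×10^4 N
Factor of safety n = P_cr / P = 70.398 / 47.2 = 1.49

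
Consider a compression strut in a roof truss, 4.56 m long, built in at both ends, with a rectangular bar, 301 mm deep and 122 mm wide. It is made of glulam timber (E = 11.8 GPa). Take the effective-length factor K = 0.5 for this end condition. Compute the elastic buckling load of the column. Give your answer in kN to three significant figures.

Buckling occurs about the weak axis: I_min = h·b³/12 with b = 122 mm (the shorter side).
I_min = 301×122³/12 = 4.555×10^7 mm⁴
I = 4.555×10^7 mm⁴ = 4.555×10^-5 m⁴
Effective length L_e = K·L = 0.5 × 4.56 = 2.280 m
P_cr = π²EI / L_e² = π² × 11.8×10⁹ × 4.555×10^-5 / 2.280² = 1.020×10^6 N

P_cr ≈ 1020 kN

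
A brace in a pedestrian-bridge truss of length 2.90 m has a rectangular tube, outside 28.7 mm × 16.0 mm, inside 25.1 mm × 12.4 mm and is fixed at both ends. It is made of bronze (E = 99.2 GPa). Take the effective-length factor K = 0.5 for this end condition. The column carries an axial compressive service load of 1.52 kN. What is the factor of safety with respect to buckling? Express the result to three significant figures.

n ≈ 1.78

Weak-axis I_min = (h_o·b_o³ − h_i·b_i³)/12 with b_o = 16.0, b_i = 12.40 mm (shorter outer/inner sides).
I_min = (28.7×16.0³ − 25.10×12.40³)/12 = 5.808×10^3 mm⁴
I = 5.808×10^3 mm⁴ = 5.808×10^-9 m⁴
Effective length L_e = K·L = 0.5 × 2.90 = 1.450 m
P_cr = π²EI / L_e² = π² × 99.2×10⁹ × 5.808×10^-9 / 1.450² = 2.705×10^3 N
Factor of safety n = P_cr / P = 2.7047 / 1.52 = 1.78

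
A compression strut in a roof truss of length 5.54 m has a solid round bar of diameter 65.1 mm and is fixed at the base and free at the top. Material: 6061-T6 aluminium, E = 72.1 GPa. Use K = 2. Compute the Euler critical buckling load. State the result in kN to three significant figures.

P_cr ≈ 5.11 kN

I = πd⁴/64 = π×65.1⁴/64 = 8.816×10^5 mm⁴
I = 8.816×10^5 mm⁴ = 8.816×10^-7 m⁴
Effective length L_e = K·L = 2 × 5.54 = 11.08 m
P_cr = π²EI / L_e² = π² × 72.1×10⁹ × 8.816×10^-7 / 11.08² = 5.110×10^3 N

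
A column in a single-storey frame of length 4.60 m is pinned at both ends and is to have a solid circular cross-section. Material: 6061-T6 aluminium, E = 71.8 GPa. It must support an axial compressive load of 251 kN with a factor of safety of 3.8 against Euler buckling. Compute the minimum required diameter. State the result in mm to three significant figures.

Required P_cr = n·P = 3.8 × 251 = 953.8 kN
L_e = K·L = 1 × 4.60 = 4.600 m
Required I = P_cr·L_e²/(π²E) = 9.538×10^5 × 4.600² / (π² × 7.18×10^10) = 2.848×10^-5 m⁴
I_req = 2.848×10^7 mm⁴
Solid circle: I = πd⁴/64  ⇒  d = (64I/π)^(1/4) = (64×2.848×10^7/π)^(1/4) = 155 mm

d ≈ 155 mm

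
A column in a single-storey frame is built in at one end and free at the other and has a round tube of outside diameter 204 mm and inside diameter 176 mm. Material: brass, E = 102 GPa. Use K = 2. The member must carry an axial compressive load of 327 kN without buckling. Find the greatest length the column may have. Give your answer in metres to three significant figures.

d_o = 204 mm, d_i = 176 mm
I = π(d_o⁴ − d_i⁴)/64 = π(204⁴ − 176.0⁴)/64 = 3.791×10^7 mm⁴
I = 3.791×10^-5 m⁴
At the buckling limit P_cr = P = 3.270×10^5 N
From P_cr = π²EI/(K·L)²:  L = (1/K)·√(π²EI/P_cr) = (1/2)·√(π²×1.02×10^11×3.791×10^-5/3.270×10^5)
L = 5.40 m

L_max ≈ 5.40 m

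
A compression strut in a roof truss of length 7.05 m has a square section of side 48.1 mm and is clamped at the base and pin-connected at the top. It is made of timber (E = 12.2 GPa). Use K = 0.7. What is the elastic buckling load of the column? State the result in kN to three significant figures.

I = a⁴/12 = 48.1⁴/12 = 4.461×10^5 mm⁴
I = 4.461×10^5 mm⁴ = 4.461×10^-7 m⁴
Effective length L_e = K·L = 0.7 × 7.05 = 4.935 m
P_cr = π²EI / L_e² = π² × 12.2×10⁹ × 4.461×10^-7 / 4.935² = 2.205×10^3 N

P_cr ≈ 2.21 kN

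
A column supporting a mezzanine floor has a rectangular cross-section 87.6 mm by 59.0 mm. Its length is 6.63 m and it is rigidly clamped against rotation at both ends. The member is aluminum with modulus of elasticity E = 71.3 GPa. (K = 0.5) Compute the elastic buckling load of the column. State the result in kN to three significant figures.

P_cr ≈ 96.0 kN

Buckling occurs about the weak axis: I_min = h·b³/12 with b = 59.0 mm (the shorter side).
I_min = 87.6×59.0³/12 = 1.499×10^6 mm⁴
I = 1.499×10^6 mm⁴ = 1.499×10^-6 m⁴
Effective length L_e = K·L = 0.5 × 6.63 = 3.315 m
P_cr = π²EI / L_e² = π² × 71.3×10⁹ × 1.499×10^-6 / 3.315² = 9.601×10^4 N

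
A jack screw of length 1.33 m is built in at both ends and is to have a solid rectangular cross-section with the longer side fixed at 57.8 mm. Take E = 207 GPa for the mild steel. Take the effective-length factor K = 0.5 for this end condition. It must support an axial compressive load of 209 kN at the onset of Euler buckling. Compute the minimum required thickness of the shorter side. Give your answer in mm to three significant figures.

L_e = K·L = 0.5 × 1.33 = 0.6650 m
Required I = P_cr·L_e²/(π²E) = 2.090×10^5 × 0.6650² / (π² × 2.07×10^11) = 4.524×10^-8 m⁴
I_req = 4.524×10^4 mm⁴
Rectangle, weak axis: I_min = h·b³/12 with h = 57.8 mm fixed  ⇒  b = (12I/h)^(1/3) = 21.1 mm

b ≈ 21.1 mm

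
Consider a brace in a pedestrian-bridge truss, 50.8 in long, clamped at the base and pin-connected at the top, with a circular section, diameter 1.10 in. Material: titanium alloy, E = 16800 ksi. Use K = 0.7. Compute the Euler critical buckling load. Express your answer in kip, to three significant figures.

I = πd⁴/64 = π×1.10⁴/64 = 7.187×10^-2 in⁴
Effective length L_e = K·L = 0.7 × 50.8 = 35.56 in
P_cr = π²EI / L_e² = π² × 16800×10³ × 7.187×10^-2 / 35.56² = 9.424×10^3 lb

P_cr ≈ 9.42 kip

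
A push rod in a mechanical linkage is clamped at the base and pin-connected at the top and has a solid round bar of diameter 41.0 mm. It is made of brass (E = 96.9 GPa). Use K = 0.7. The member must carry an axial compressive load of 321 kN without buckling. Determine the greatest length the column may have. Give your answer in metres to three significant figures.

L_max ≈ 0.918 m

I = πd⁴/64 = π×41.0⁴/64 = 1.387×10^5 mm⁴
I = 1.387×10^-7 m⁴
At the buckling limit P_cr = P = 3.210×10^5 N
From P_cr = π²EI/(K·L)²:  L = (1/K)·√(π²EI/P_cr) = (1/0.7)·√(π²×9.69×10^10×1.387×10^-7/3.210×10^5)
L = 0.918 m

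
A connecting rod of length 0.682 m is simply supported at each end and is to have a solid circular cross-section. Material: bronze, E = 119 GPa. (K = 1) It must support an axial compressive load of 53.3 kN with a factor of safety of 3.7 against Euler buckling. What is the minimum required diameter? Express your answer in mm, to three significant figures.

Required P_cr = n·P = 3.7 × 53.3 = 197.2 kN
L_e = K·L = 1 × 0.682 = 0.6820 m
Required I = P_cr·L_e²/(π²E) = 1.972×10^5 × 0.6820² / (π² × 1.19×10^11) = 7.810×10^-8 m⁴
I_req = 7.810×10^4 mm⁴
Solid circle: I = πd⁴/64  ⇒  d = (64I/π)^(1/4) = (64×7.810×10^4/π)^(1/4) = 35.5 mm

d ≈ 35.5 mm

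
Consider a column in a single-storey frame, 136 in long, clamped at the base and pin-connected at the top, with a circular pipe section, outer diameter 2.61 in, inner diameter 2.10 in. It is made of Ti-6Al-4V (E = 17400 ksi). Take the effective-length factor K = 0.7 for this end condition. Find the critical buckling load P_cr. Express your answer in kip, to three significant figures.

P_cr ≈ 25.1 kip

d_o = 2.61 in, d_i = 2.10 in
I = π(d_o⁴ − d_i⁴)/64 = π(2.61⁴ − 2.100⁴)/64 = 1.323 in⁴
Effective length L_e = K·L = 0.7 × 136 = 95.20 in
P_cr = π²EI / L_e² = π² × 17400×10³ × 1.323 / 95.20² = 2.507×10^4 lb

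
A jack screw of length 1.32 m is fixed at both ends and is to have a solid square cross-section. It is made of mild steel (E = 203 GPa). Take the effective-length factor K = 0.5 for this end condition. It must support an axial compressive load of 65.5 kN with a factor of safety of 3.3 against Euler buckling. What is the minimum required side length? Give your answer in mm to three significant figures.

Required P_cr = n·P = 3.3 × 65.5 = 216.2 kN
L_e = K·L = 0.5 × 1.32 = 0.6600 m
Required I = P_cr·L_e²/(π²E) = 2.162×10^5 × 0.6600² / (π² × 2.03×10^11) = 4.699×10^-8 m⁴
I_req = 4.699×10^4 mm⁴
Solid square: I = a⁴/12  ⇒  a = (12I)^(1/4) = (12×4.699×10^4)^(1/4) = 27.4 mm

a ≈ 27.4 mm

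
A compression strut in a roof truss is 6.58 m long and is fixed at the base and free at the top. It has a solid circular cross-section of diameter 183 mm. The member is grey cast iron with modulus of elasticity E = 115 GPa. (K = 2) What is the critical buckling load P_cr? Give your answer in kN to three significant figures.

I = πd⁴/64 = π×183⁴/64 = 5.505×10^7 mm⁴
I = 5.505×10^7 mm⁴ = 5.505×10^-5 m⁴
Effective length L_e = K·L = 2 × 6.58 = 13.16 m
P_cr = π²EI / L_e² = π² × 115×10⁹ × 5.505×10^-5 / 13.16² = 3.608×10^5 N

P_cr ≈ 361 kN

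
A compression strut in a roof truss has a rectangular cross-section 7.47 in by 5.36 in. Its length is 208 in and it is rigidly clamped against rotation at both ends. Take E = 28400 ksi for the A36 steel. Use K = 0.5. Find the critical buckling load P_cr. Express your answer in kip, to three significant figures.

P_cr ≈ 2480 kip

Buckling occurs about the weak axis: I_min = h·b³/12 with b = 5.36 in (the shorter side).
I_min = 7.47×5.36³/12 = 95.86 in⁴
Effective length L_e = K·L = 0.5 × 208 = 104.0 in
P_cr = π²EI / L_e² = π² × 28400×10³ × 95.86 / 104.0² = 2.484×10^6 lb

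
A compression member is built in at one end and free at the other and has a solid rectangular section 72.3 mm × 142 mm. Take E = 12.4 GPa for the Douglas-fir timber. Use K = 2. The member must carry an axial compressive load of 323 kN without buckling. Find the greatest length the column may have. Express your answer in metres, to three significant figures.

L_max ≈ 0.651 m

Buckling occurs about the weak axis: I_min = h·b³/12 with b = 72.3 mm (the shorter side).
I_min = 142×72.3³/12 = 4.472×10^6 mm⁴
I = 4.472×10^-6 m⁴
At the buckling limit P_cr = P = 3.230×10^5 N
From P_cr = π²EI/(K·L)²:  L = (1/K)·√(π²EI/P_cr) = (1/2)·√(π²×1.24×10^10×4.472×10^-6/3.230×10^5)
L = 0.651 m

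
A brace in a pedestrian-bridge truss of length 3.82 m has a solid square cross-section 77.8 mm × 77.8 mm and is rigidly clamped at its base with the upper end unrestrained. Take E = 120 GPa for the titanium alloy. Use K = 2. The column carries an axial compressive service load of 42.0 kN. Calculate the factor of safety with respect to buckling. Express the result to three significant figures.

I = a⁴/12 = 77.8⁴/12 = 3.053×10^6 mm⁴
I = 3.053×10^6 mm⁴ = 3.053×10^-6 m⁴
Effective length L_e = K·L = 2 × 3.82 = 7.640 m
P_cr = π²EI / L_e² = π² × 120×10⁹ × 3.053×10^-6 / 7.640² = 6.195×10^4 N
Factor of safety n = P_cr / P = 61.949 / 42.0 = 1.47

n ≈ 1.47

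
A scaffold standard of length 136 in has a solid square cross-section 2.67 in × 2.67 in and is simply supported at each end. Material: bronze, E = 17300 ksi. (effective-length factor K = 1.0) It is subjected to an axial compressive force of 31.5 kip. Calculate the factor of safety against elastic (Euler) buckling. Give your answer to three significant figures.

I = a⁴/12 = 2.67⁴/12 = 4.235 in⁴
Effective length L_e = K·L = 1 × 136 = 136.0 in
P_cr = π²EI / L_e² = π² × 17300×10³ × 4.235 / 136.0² = 3.910×10^4 lb
Factor of safety n = P_cr / P = 39.096 / 31.5 = 1.24

n ≈ 1.24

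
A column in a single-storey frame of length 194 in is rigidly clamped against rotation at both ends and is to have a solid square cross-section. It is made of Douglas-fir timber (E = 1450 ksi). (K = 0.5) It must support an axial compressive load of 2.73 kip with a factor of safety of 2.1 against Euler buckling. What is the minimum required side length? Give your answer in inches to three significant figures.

Required P_cr = n·P = 2.1 × 2.73 = 5.733 kip
L_e = K·L = 0.5 × 194 = 97.00 in
Required I = P_cr·L_e²/(π²E) = 5.733×10^3 × 97.00² / (π² × 1.45×10^6) = 3.769 in⁴
Solid square: I = a⁴/12  ⇒  a = (12I)^(1/4) = (12×3.769)^(1/4) = 2.59 in

a ≈ 2.59 in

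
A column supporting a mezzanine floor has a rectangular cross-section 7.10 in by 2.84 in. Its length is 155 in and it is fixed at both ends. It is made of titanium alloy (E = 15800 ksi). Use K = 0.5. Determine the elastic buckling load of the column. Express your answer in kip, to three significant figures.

P_cr ≈ 352 kip

Buckling occurs about the weak axis: I_min = h·b³/12 with b = 2.84 in (the shorter side).
I_min = 7.10×2.84³/12 = 13.55 in⁴
Effective length L_e = K·L = 0.5 × 155 = 77.50 in
P_cr = π²EI / L_e² = π² × 15800×10³ × 13.55 / 77.50² = 3.519×10^5 lb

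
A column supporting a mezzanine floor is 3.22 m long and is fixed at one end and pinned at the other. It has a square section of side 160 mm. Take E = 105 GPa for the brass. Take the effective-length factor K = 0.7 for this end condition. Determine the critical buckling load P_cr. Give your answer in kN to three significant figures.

I = a⁴/12 = 160⁴/12 = 5.461×10^7 mm⁴
I = 5.461×10^7 mm⁴ = 5.461×10^-5 m⁴
Effective length L_e = K·L = 0.7 × 3.22 = 2.254 m
P_cr = π²EI / L_e² = π² × 105×10⁹ × 5.461×10^-5 / 2.254² = 1.114×10^7 N

P_cr ≈ 11100 kN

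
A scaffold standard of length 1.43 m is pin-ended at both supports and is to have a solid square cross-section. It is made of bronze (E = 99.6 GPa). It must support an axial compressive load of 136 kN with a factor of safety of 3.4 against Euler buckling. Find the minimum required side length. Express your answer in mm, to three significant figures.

Required P_cr = n·P = 3.4 × 136 = 462.4 kN
L_e = K·L = 1 × 1.43 = 1.430 m
Required I = P_cr·L_e²/(π²E) = 4.624×10^5 × 1.430² / (π² × 9.96×10^10) = 9.619×10^-7 m⁴
I_req = 9.619×10^5 mm⁴
Solid square: I = a⁴/12  ⇒  a = (12I)^(1/4) = (12×9.619×10^5)^(1/4) = 58.3 mm

a ≈ 58.3 mm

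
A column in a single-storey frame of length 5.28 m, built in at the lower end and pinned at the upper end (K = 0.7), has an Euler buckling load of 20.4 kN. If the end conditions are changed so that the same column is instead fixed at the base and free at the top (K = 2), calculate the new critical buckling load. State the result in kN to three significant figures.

P_cr ∝ 1/K², so P_cr,new = P_cr,old × (K_old/K_new)² = 20.4 × (0.7/2)²
= 20.4 × 0.1225 = 2.50 kN

P_cr ≈ 2.50 kN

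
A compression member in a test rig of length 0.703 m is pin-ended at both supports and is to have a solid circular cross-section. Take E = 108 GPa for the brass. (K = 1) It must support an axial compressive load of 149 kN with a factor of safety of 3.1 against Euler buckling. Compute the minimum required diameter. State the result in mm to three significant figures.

Required P_cr = n·P = 3.1 × 149 = 461.9 kN
L_e = K·L = 1 × 0.703 = 0.7030 m
Required I = P_cr·L_e²/(π²E) = 4.619×10^5 × 0.7030² / (π² × 1.08×10^11) = 2.142×10^-7 m⁴
I_req = 2.142×10^5 mm⁴
Solid circle: I = πd⁴/64  ⇒  d = (64I/π)^(1/4) = (64×2.142×10^5/π)^(1/4) = 45.7 mm

d ≈ 45.7 mm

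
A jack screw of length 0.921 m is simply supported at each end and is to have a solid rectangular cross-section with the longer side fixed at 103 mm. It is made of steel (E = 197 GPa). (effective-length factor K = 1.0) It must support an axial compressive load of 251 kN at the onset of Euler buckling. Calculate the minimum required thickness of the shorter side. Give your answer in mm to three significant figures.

L_e = K·L = 1 × 0.921 = 0.9210 m
Required I = P_cr·L_e²/(π²E) = 2.510×10^5 × 0.9210² / (π² × 1.97×10^11) = 1.095×10^-7 m⁴
I_req = 1.095×10^5 mm⁴
Rectangle, weak axis: I_min = h·b³/12 with h = 103 mm fixed  ⇒  b = (12I/h)^(1/3) = 23.4 mm

b ≈ 23.4 mm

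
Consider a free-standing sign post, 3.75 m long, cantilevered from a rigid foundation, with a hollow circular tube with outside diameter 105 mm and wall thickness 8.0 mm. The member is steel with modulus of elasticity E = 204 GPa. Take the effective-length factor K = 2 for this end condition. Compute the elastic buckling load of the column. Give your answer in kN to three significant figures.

Inner diameter d_i = 105 − 2×8.0 = 89.00 mm
I = π(d_o⁴ − d_i⁴)/64 = π(105⁴ − 89.00⁴)/64 = 2.887×10^6 mm⁴
I = 2.887×10^6 mm⁴ = 2.887×10^-6 m⁴
Effective length L_e = K·L = 2 × 3.75 = 7.500 m
P_cr = π²EI / L_e² = π² × 204×10⁹ × 2.887×10^-6 / 7.500² = 1.033×10^5 N

P_cr ≈ 103 kN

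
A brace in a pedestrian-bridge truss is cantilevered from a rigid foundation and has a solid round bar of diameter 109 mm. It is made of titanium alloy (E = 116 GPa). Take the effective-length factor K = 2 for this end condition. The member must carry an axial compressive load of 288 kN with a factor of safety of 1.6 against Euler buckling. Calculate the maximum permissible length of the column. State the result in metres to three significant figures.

I = πd⁴/64 = π×109⁴/64 = 6.929×10^6 mm⁴
I = 6.929×10^-6 m⁴
Required critical load P_cr = n·P = 1.6 × 288 = 460.8 kN = 4.608×10^5 N
From P_cr = π²EI/(K·L)²:  L = (1/K)·√(π²EI/P_cr) = (1/2)·√(π²×1.16×10^11×6.929×10^-6/4.608×10^5)
L = 2.07 m

L_max ≈ 2.07 m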